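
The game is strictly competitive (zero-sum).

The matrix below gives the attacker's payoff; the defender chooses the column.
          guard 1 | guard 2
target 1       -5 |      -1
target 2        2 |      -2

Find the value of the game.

Row minima are -5 and -2, so the attacker's maximin is -2; column maxima are 2 and -1, so the defender's minimax is -1. These differ, so the equilibrium is in mixed strategies.
Let the attacker play target 1 with probability p. The defender is indifferent when −5p + 2(1−p) = −p − 2(1−p), giving p = 1/2.
Let the defender play guard 1 with probability q. The attacker is indifferent when −5q − (1−q) = 2q − 2(1−q), giving q = 1/8.
The value is -5·(1/8) + (-1)·(7/8) = -3/2.

-3/2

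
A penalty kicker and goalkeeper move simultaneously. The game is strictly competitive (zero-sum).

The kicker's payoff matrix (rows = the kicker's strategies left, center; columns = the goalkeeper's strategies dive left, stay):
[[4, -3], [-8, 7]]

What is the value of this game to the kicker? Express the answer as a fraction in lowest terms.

2/11

Row minima are -3 and -8, so the kicker's maximin is -3; column maxima are 4 and 7, so the goalkeeper's minimax is 4. These differ, so the equilibrium is in mixed strategies.
Let the kicker play left with probability p. The goalkeeper is indifferent when 4p − 8(1−p) = −3p + 7(1−p), giving p = 15/22.
Let the goalkeeper play dive left with probability q. The kicker is indifferent when 4q − 3(1−q) = −8q + 7(1−q), giving q = 5/11.
The value is 4·(5/11) + (-3)·(6/11) = 2/11.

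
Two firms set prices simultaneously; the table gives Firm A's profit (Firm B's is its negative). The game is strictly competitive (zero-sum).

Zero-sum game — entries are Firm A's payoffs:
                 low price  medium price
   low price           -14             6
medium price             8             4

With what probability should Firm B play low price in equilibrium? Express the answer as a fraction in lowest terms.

1/12

Row minima are -14 and 4, so Firm A's maximin is 4; column maxima are 8 and 6, so Firm B's minimax is 6. These differ, so the equilibrium is in mixed strategies.
Let Firm B play low price with probability q. Firm A is indifferent when −14q + 6(1−q) = 8q + 4(1−q), giving q = 1/12.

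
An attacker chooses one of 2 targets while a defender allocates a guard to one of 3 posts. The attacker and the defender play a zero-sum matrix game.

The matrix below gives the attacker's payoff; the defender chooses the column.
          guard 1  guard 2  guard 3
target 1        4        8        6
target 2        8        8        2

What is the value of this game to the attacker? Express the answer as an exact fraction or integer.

Column guard 2 is strictly dominated by guard 3 for the defender (it gives the attacker more in every row).
The remaining 2×2 game on (target 1, target 2) × (guard 1, guard 3) has no saddle point. Let the attacker play target 1 with probability p; indifference gives 4p + 8(1−p) = 6p + 2(1−p), so p = 3/4.
Similarly the defender's optimal q on guard 1 is 1/2, and the value is 4·(1/2) + (6)·(1/2) = 5.

5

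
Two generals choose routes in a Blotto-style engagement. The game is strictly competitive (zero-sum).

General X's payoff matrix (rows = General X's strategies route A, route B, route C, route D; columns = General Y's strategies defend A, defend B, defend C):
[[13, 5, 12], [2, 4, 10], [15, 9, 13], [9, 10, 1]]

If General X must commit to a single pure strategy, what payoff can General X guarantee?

The worst-case payoff for each row is route A: 5, route B: 2, route C: 9, route D: 1.
The best of these is 9.

9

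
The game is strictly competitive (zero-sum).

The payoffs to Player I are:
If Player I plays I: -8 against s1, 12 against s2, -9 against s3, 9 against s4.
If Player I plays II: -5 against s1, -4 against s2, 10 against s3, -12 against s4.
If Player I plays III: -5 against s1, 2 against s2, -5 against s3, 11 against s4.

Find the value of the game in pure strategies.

-5

Row minima: -9, -12, -5 → Player I's maximin is -5.
Column maxima: -5, 12, 10, 11 → Player II's minimax is -5.
They coincide at (III, s1), so the value is -5.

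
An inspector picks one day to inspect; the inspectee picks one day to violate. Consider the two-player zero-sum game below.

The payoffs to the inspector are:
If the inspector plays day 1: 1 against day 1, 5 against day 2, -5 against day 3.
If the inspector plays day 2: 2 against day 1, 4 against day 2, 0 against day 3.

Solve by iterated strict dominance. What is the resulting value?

Column day 1 is strictly dominated by day 3 for the inspectee (-5<1, 0<2); eliminate day 1.
Column day 2 is strictly dominated by day 3 for the inspectee (-5<5, 0<4); eliminate day 2.
Row day 1 is strictly dominated by row day 2 (0>-5); eliminate day 1.
Only (day 2, day 3) remains, with payoff 0.

0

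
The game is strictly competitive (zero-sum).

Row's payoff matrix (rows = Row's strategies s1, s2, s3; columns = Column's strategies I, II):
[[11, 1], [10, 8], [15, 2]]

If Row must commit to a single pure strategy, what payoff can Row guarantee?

8

The worst-case payoff for each row is s1: 1, s2: 8, s3: 2.
The best of these is 8.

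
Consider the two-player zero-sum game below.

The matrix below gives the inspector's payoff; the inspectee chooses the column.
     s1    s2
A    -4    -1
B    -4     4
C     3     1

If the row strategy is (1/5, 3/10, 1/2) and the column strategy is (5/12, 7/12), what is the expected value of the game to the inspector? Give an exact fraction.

Against (5/12, 7/12), each row's expected payoff is A: -9/4; B: 2/3; C: 11/6.
Taking the (1/5, 3/10, 1/2)-weighted average: (1/5)·(-9/4) + (3/10)·(2/3) + (1/2)·(11/6) = 2/3.

2/3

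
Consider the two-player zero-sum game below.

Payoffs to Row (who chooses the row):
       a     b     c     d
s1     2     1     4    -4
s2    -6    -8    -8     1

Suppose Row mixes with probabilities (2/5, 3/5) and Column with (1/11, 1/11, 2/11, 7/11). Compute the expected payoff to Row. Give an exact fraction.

-103/55

Against (1/11, 1/11, 2/11, 7/11), each row's expected payoff is s1: -17/11; s2: -23/11.
Taking the (2/5, 3/5)-weighted average: (2/5)·(-17/11) + (3/5)·(-23/11) = -103/55.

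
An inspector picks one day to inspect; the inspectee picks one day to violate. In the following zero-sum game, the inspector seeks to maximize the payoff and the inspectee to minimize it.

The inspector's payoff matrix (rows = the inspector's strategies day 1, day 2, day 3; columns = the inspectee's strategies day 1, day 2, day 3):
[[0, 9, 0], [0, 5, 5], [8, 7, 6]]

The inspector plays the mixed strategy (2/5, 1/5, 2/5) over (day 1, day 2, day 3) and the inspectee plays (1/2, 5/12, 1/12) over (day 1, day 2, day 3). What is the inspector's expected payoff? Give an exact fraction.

149/30

Against (1/2, 5/12, 1/12), each row's expected payoff is day 1: 15/4; day 2: 5/2; day 3: 89/12.
Taking the (2/5, 1/5, 2/5)-weighted average: (2/5)·(15/4) + (1/5)·(5/2) + (2/5)·(89/12) = 149/30.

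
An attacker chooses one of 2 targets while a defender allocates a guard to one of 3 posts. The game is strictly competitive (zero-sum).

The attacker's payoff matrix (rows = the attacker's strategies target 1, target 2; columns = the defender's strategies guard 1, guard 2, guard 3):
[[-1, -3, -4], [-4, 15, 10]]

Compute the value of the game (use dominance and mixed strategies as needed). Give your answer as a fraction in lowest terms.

Column guard 2 is strictly dominated by guard 3 for the defender (it gives the attacker more in every row).
The remaining 2×2 game on (target 1, target 2) × (guard 1, guard 3) has no saddle point. Let the attacker play target 1 with probability p; indifference gives −p − 4(1−p) = −4p + 10(1−p), so p = 14/17.
Similarly the defender's optimal q on guard 1 is 14/17, and the value is -1·(14/17) + (-4)·(3/17) = -26/17.

-26/17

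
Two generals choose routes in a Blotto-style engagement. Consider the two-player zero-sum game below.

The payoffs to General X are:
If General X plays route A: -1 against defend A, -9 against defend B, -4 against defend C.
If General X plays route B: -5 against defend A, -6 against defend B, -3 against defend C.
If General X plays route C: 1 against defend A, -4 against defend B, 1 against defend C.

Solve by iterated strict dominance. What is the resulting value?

-4

Row route A is strictly dominated by row route C (1>-1, -4>-9, 1>-4); eliminate route A.
Row route B is strictly dominated by row route C (1>-5, -4>-6, 1>-3); eliminate route B.
Column defend A is strictly dominated by defend B for General Y (-4<1); eliminate defend A.
Column defend C is strictly dominated by defend B for General Y (-4<1); eliminate defend C.
Only (route C, defend B) remains, with payoff -4.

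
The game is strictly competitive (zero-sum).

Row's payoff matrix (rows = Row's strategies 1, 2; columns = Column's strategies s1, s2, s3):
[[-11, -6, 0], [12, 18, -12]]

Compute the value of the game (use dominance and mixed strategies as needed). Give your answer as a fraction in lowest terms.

-132/35

Column s2 is strictly dominated by s1 for Column (it gives Row more in every row).
The remaining 2×2 game on (1, 2) × (s1, s3) has no saddle point. Let Row play 1 with probability p; indifference gives −11p + 12(1−p) = −12(1−p), so p = 24/35.
Similarly Column's optimal q on s1 is 12/35, and the value is -11·(12/35) + (0)·(23/35) = -132/35.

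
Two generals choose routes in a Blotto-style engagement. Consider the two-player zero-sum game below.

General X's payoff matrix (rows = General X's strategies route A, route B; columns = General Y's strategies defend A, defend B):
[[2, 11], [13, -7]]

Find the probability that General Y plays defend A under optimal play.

Row minima are 2 and -7, so General X's maximin is 2; column maxima are 13 and 11, so General Y's minimax is 11. These differ, so the equilibrium is in mixed strategies.
Let General Y play defend A with probability q. General X is indifferent when 2q + 11(1−q) = 13q − 7(1−q), giving q = 18/29.

18/29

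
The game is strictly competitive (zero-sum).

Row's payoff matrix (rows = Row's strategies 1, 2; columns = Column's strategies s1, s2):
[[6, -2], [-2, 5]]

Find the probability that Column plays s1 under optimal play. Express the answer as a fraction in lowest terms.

Row minima are -2 and -2, so Row's maximin is -2; column maxima are 6 and 5, so Column's minimax is 5. These differ, so the equilibrium is in mixed strategies.
Let Column play s1 with probability q. Row is indifferent when 6q − 2(1−q) = −2q + 5(1−q), giving q = 7/15.

7/15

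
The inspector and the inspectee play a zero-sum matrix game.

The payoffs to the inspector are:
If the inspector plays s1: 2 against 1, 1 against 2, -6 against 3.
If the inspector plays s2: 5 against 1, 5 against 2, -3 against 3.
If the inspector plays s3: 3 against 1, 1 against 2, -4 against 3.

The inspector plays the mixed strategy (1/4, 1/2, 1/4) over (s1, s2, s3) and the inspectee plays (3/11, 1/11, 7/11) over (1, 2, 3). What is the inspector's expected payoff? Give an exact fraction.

Against (3/11, 1/11, 7/11), each row's expected payoff is s1: -35/11; s2: -1/11; s3: -18/11.
Taking the (1/4, 1/2, 1/4)-weighted average: (1/4)·(-35/11) + (1/2)·(-1/11) + (1/4)·(-18/11) = -5/4.

-5/4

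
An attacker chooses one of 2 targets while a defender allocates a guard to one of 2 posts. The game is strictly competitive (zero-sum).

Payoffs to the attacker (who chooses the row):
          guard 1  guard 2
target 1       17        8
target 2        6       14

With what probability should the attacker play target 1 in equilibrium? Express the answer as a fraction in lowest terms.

Row minima are 8 and 6, so the attacker's maximin is 8; column maxima are 17 and 14, so the defender's minimax is 14. These differ, so the equilibrium is in mixed strategies.
Let the attacker play target 1 with probability p. The defender is indifferent when 17p + 6(1−p) = 8p + 14(1−p), giving p = 8/17.

8/17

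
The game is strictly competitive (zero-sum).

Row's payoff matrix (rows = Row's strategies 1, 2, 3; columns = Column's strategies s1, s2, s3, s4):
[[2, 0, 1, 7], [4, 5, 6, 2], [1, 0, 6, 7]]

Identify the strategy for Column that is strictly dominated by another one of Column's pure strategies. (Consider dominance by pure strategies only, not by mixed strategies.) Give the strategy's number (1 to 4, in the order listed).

3

Column prefers columns that give Row less. Compare s3 with s2: 0 < 1, 5 < 6, 0 < 6.
So s2 strictly dominates s3 for Column; s3 is strictly dominated.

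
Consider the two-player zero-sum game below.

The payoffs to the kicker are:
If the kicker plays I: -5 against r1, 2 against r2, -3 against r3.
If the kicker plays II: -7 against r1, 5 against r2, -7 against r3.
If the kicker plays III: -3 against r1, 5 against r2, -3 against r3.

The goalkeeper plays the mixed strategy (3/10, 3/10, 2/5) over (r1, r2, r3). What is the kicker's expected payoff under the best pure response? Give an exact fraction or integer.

I: (-5)·(3/10) + (2)·(3/10) + (-3)·(2/5) = -21/10.
II: (-7)·(3/10) + (5)·(3/10) + (-7)·(2/5) = -17/5.
III: (-3)·(3/10) + (5)·(3/10) + (-3)·(2/5) = -3/5.
The best pure response is III with expected payoff -3/5.

-3/5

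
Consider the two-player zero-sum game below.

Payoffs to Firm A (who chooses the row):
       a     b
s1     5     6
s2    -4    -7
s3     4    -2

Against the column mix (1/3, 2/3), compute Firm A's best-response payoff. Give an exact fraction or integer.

17/3

s1: (5)·(1/3) + (6)·(2/3) = 17/3.
s2: (-4)·(1/3) + (-7)·(2/3) = -6.
s3: (4)·(1/3) + (-2)·(2/3) = 0.
The best pure response is s1 with expected payoff 17/3.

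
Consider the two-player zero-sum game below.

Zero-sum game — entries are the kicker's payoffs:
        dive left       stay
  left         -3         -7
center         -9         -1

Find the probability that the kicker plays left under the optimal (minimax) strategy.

Row minima are -7 and -9, so the kicker's maximin is -7; column maxima are -3 and -1, so the goalkeeper's minimax is -3. These differ, so the equilibrium is in mixed strategies.
Let the kicker play left with probability p. The goalkeeper is indifferent when −3p − 9(1−p) = −7p − (1−p), giving p = 2/3.

2/3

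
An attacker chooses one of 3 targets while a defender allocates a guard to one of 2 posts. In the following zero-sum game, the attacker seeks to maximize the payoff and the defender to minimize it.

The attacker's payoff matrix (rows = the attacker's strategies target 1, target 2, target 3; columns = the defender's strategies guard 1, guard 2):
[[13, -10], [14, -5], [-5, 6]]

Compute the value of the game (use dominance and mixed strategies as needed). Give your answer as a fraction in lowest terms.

Row target 1 is strictly dominated by row target 2, so the attacker never plays it.
The remaining 2×2 game on (target 2, target 3) × (guard 1, guard 2) has no saddle point. Let the attacker play target 2 with probability p; indifference gives 14p − 5(1−p) = −5p + 6(1−p), so p = 11/30.
Similarly the defender's optimal q on guard 1 is 11/30, and the value is 14·(11/30) + (-5)·(19/30) = 59/30.

59/30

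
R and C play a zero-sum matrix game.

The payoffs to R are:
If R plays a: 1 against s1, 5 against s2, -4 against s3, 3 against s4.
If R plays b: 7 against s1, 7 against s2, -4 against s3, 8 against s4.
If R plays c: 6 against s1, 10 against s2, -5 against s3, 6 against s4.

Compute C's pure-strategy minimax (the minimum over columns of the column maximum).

-4

The worst case (largest entry) in each column is s1: 7, s2: 10, s3: -4, s4: 8.
The best (smallest) of these is -4.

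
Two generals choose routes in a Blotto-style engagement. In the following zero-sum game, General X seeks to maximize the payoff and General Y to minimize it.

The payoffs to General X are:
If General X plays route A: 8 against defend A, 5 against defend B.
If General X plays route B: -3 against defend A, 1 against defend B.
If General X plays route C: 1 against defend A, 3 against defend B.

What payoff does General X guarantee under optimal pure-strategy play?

5

Row minima: 5, -3, 1 → General X's maximin is 5.
Column maxima: 8, 5 → General Y's minimax is 5.
They coincide at (route A, defend B), so the value is 5.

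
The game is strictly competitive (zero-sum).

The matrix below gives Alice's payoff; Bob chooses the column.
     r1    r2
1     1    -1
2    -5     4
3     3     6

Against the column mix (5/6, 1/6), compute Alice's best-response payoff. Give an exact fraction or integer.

1: (1)·(5/6) + (-1)·(1/6) = 2/3.
2: (-5)·(5/6) + (4)·(1/6) = -7/2.
3: (3)·(5/6) + (6)·(1/6) = 7/2.
The best pure response is 3 with expected payoff 7/2.

7/2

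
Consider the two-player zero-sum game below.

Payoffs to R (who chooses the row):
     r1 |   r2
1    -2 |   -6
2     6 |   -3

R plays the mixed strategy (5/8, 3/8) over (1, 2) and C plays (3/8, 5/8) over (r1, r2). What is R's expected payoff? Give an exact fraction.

-171/64

Against (3/8, 5/8), each row's expected payoff is 1: -9/2; 2: 3/8.
Taking the (5/8, 3/8)-weighted average: (5/8)·(-9/2) + (3/8)·(3/8) = -171/64.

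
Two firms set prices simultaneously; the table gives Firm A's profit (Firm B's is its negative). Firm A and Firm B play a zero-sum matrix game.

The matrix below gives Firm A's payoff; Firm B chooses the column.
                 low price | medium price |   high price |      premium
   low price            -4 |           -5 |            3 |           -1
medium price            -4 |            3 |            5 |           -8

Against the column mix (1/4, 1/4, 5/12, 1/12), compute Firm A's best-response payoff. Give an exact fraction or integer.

7/6

low price: (-4)·(1/4) + (-5)·(1/4) + (3)·(5/12) + (-1)·(1/12) = -13/12.
medium price: (-4)·(1/4) + (3)·(1/4) + (5)·(5/12) + (-8)·(1/12) = 7/6.
The best pure response is medium price with expected payoff 7/6.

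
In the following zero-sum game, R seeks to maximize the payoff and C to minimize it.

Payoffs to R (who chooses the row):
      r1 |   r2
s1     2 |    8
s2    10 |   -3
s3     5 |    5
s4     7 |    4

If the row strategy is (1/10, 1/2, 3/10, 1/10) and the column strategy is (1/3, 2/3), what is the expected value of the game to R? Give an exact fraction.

49/15

Against (1/3, 2/3), each row's expected payoff is s1: 6; s2: 4/3; s3: 5; s4: 5.
Taking the (1/10, 1/2, 3/10, 1/10)-weighted average: (1/10)·(6) + (1/2)·(4/3) + (3/10)·(5) + (1/10)·(5) = 49/15.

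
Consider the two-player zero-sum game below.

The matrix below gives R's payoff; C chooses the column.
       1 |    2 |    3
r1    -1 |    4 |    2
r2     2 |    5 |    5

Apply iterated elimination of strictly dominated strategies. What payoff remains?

Row r1 is strictly dominated by row r2 (2>-1, 5>4, 5>2); eliminate r1.
Column 2 is strictly dominated by 1 for C (2<5); eliminate 2.
Column 3 is strictly dominated by 1 for C (2<5); eliminate 3.
Only (r2, 1) remains, with payoff 2.

2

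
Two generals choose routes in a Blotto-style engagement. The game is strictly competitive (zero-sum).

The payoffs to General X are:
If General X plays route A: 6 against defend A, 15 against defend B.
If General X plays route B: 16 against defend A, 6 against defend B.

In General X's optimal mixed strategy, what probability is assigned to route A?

Row minima are 6 and 6, so General X's maximin is 6; column maxima are 16 and 15, so General Y's minimax is 15. These differ, so the equilibrium is in mixed strategies.
Let General X play route A with probability p. General Y is indifferent when 6p + 16(1−p) = 15p + 6(1−p), giving p = 10/19.

10/19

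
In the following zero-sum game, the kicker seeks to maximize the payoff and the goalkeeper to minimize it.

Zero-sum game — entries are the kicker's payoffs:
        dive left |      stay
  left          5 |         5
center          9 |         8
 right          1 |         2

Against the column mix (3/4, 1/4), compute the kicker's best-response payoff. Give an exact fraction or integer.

35/4

left: (5)·(3/4) + (5)·(1/4) = 5.
center: (9)·(3/4) + (8)·(1/4) = 35/4.
right: (1)·(3/4) + (2)·(1/4) = 5/4.
The best pure response is center with expected payoff 35/4.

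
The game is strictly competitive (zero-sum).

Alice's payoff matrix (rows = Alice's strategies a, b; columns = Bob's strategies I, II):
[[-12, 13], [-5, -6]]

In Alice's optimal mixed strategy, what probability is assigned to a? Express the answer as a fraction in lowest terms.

1/26

Row minima are -12 and -6, so Alice's maximin is -6; column maxima are -5 and 13, so Bob's minimax is -5. These differ, so the equilibrium is in mixed strategies.
Let Alice play a with probability p. Bob is indifferent when −12p − 5(1−p) = 13p − 6(1−p), giving p = 1/26.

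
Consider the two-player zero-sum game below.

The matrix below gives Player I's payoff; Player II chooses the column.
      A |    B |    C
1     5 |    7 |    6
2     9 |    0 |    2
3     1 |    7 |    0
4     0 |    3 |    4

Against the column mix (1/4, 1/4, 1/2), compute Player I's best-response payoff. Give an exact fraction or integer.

6

1: (5)·(1/4) + (7)·(1/4) + (6)·(1/2) = 6.
2: (9)·(1/4) + (0)·(1/4) + (2)·(1/2) = 13/4.
3: (1)·(1/4) + (7)·(1/4) + (0)·(1/2) = 2.
4: (0)·(1/4) + (3)·(1/4) + (4)·(1/2) = 11/4.
The best pure response is 1 with expected payoff 6.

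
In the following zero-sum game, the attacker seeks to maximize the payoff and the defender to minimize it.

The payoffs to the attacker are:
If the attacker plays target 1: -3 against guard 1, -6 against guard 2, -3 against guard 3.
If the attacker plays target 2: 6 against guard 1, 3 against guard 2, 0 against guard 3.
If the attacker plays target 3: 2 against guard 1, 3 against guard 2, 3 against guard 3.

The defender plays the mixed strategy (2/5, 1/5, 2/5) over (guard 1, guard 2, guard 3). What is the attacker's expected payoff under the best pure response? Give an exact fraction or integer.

3

target 1: (-3)·(2/5) + (-6)·(1/5) + (-3)·(2/5) = -18/5.
target 2: (6)·(2/5) + (3)·(1/5) + (0)·(2/5) = 3.
target 3: (2)·(2/5) + (3)·(1/5) + (3)·(2/5) = 13/5.
The best pure response is target 2 with expected payoff 3.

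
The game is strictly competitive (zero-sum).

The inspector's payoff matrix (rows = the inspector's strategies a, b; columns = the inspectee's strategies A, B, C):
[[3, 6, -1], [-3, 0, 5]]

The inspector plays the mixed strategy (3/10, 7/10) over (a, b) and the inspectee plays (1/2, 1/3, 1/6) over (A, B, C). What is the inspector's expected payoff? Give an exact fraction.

8/15

Against (1/2, 1/3, 1/6), each row's expected payoff is a: 10/3; b: -2/3.
Taking the (3/10, 7/10)-weighted average: (3/10)·(10/3) + (7/10)·(-2/3) = 8/15.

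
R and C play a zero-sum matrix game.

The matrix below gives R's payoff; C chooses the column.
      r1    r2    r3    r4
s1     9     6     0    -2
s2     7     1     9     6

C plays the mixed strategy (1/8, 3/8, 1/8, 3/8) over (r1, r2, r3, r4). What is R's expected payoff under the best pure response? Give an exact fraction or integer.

s1: (9)·(1/8) + (6)·(3/8) + (0)·(1/8) + (-2)·(3/8) = 21/8.
s2: (7)·(1/8) + (1)·(3/8) + (9)·(1/8) + (6)·(3/8) = 37/8.
The best pure response is s2 with expected payoff 37/8.

37/8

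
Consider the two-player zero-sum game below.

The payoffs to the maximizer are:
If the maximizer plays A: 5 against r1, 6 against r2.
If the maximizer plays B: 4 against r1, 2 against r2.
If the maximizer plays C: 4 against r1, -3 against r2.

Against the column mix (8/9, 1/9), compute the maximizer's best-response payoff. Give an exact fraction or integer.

46/9

A: (5)·(8/9) + (6)·(1/9) = 46/9.
B: (4)·(8/9) + (2)·(1/9) = 34/9.
C: (4)·(8/9) + (-3)·(1/9) = 29/9.
The best pure response is A with expected payoff 46/9.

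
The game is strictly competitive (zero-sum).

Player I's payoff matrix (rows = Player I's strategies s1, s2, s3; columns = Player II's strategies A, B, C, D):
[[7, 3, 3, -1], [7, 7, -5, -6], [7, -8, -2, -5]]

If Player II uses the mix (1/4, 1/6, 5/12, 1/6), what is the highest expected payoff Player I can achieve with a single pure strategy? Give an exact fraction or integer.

s1: (7)·(1/4) + (3)·(1/6) + (3)·(5/12) + (-1)·(1/6) = 10/3.
s2: (7)·(1/4) + (7)·(1/6) + (-5)·(5/12) + (-6)·(1/6) = -1/6.
s3: (7)·(1/4) + (-8)·(1/6) + (-2)·(5/12) + (-5)·(1/6) = -5/4.
The best pure response is s1 with expected payoff 10/3.

10/3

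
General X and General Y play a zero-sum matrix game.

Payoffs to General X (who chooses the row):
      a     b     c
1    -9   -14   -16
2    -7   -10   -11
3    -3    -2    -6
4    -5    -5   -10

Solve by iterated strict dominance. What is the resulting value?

Column a is strictly dominated by c for General Y (-16<-9, -11<-7, -6<-3, -10<-5); eliminate a.
Column b is strictly dominated by c for General Y (-16<-14, -11<-10, -6<-2, -10<-5); eliminate b.
Row 2 is strictly dominated by row 3 (-6>-11); eliminate 2.
Row 4 is strictly dominated by row 3 (-6>-10); eliminate 4.
Row 1 is strictly dominated by row 3 (-6>-16); eliminate 1.
Only (3, c) remains, with payoff -6.

-6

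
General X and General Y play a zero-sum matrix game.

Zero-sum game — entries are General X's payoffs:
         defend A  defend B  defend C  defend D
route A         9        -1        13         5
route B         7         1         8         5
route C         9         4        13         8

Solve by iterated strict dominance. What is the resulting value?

4

Column defend C is strictly dominated by defend A for General Y (9<13, 7<8, 9<13); eliminate defend C.
Row route B is strictly dominated by row route C (9>7, 4>1, 8>5); eliminate route B.
Column defend A is strictly dominated by defend B for General Y (-1<9, 4<9); eliminate defend A.
Row route A is strictly dominated by row route C (4>-1, 8>5); eliminate route A.
Column defend D is strictly dominated by defend B for General Y (4<8); eliminate defend D.
Only (route C, defend B) remains, with payoff 4.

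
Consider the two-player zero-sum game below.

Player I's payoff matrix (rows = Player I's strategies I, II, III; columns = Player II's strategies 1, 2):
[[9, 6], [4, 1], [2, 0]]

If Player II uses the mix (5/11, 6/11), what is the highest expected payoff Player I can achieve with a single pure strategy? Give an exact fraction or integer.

81/11

I: (9)·(5/11) + (6)·(6/11) = 81/11.
II: (4)·(5/11) + (1)·(6/11) = 26/11.
III: (2)·(5/11) + (0)·(6/11) = 10/11.
The best pure response is I with expected payoff 81/11.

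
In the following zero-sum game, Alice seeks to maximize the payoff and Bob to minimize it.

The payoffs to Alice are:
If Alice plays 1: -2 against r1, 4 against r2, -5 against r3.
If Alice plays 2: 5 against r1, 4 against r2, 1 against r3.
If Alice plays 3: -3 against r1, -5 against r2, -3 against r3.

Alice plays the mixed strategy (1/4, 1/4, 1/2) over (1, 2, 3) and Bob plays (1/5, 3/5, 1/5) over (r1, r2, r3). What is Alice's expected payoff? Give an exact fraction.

Against (1/5, 3/5, 1/5), each row's expected payoff is 1: 1; 2: 18/5; 3: -21/5.
Taking the (1/4, 1/4, 1/2)-weighted average: (1/4)·(1) + (1/4)·(18/5) + (1/2)·(-21/5) = -19/20.

-19/20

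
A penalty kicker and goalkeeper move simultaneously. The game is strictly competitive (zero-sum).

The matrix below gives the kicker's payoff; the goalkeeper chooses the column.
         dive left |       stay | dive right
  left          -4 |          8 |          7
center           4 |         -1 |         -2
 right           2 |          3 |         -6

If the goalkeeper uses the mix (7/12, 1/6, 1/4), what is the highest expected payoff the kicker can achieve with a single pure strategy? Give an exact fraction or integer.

5/3

left: (-4)·(7/12) + (8)·(1/6) + (7)·(1/4) = 3/4.
center: (4)·(7/12) + (-1)·(1/6) + (-2)·(1/4) = 5/3.
right: (2)·(7/12) + (3)·(1/6) + (-6)·(1/4) = 1/6.
The best pure response is center with expected payoff 5/3.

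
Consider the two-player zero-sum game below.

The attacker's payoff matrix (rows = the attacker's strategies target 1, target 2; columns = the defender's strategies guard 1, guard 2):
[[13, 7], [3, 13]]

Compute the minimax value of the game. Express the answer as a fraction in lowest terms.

37/4

Row minima are 7 and 3, so the attacker's maximin is 7; column maxima are 13 and 13, so the defender's minimax is 13. These differ, so the equilibrium is in mixed strategies.
Let the attacker play target 1 with probability p. The defender is indifferent when 13p + 3(1−p) = 7p + 13(1−p), giving p = 5/8.
Let the defender play guard 1 with probability q. The attacker is indifferent when 13q + 7(1−q) = 3q + 13(1−q), giving q = 3/8.
The value is 13·(3/8) + (7)·(5/8) = 37/4.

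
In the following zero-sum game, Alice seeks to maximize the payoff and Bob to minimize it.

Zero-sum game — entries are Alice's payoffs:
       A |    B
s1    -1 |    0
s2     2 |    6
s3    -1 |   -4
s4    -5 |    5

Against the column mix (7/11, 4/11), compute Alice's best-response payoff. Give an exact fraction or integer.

s1: (-1)·(7/11) + (0)·(4/11) = -7/11.
s2: (2)·(7/11) + (6)·(4/11) = 38/11.
s3: (-1)·(7/11) + (-4)·(4/11) = -23/11.
s4: (-5)·(7/11) + (5)·(4/11) = -15/11.
The best pure response is s2 with expected payoff 38/11.

38/11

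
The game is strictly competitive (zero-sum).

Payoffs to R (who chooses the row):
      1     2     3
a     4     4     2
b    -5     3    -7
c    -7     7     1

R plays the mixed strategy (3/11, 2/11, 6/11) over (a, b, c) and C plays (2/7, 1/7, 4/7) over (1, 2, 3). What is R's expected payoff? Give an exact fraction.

-4/11

Against (2/7, 1/7, 4/7), each row's expected payoff is a: 20/7; b: -5; c: -3/7.
Taking the (3/11, 2/11, 6/11)-weighted average: (3/11)·(20/7) + (2/11)·(-5) + (6/11)·(-3/7) = -4/11.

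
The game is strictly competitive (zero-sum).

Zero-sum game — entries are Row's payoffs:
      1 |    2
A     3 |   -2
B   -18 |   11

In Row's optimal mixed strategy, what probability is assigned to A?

29/34

Row minima are -2 and -18, so Row's maximin is -2; column maxima are 3 and 11, so Column's minimax is 3. These differ, so the equilibrium is in mixed strategies.
Let Row play A with probability p. Column is indifferent when 3p − 18(1−p) = −2p + 11(1−p), giving p = 29/34.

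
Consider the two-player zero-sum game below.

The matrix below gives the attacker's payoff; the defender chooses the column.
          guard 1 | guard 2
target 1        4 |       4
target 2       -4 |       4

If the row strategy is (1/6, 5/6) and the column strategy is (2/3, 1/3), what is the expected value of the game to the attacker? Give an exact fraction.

-4/9

Against (2/3, 1/3), each row's expected payoff is target 1: 4; target 2: -4/3.
Taking the (1/6, 5/6)-weighted average: (1/6)·(4) + (5/6)·(-4/3) = -4/9.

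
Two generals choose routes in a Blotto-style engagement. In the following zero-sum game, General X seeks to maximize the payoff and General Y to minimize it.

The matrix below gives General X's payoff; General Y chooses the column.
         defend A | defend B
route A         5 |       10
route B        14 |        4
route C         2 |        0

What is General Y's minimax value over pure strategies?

The worst case (largest entry) in each column is defend A: 14, defend B: 10.
The best (smallest) of these is 10.

10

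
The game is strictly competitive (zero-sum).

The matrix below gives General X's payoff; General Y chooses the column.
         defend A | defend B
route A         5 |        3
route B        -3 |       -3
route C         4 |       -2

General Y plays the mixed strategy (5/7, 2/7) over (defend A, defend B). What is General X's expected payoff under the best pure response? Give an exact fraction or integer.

route A: (5)·(5/7) + (3)·(2/7) = 31/7.
route B: (-3)·(5/7) + (-3)·(2/7) = -3.
route C: (4)·(5/7) + (-2)·(2/7) = 16/7.
The best pure response is route A with expected payoff 31/7.

31/7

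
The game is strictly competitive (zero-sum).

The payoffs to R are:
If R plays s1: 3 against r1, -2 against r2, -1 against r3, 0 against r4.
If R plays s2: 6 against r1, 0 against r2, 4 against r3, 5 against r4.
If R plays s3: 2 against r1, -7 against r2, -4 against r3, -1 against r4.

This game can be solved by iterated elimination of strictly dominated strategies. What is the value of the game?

0

Column r4 is strictly dominated by r2 for C (-2<0, 0<5, -7<-1); eliminate r4.
Row s3 is strictly dominated by row s1 (3>2, -2>-7, -1>-4); eliminate s3.
Row s1 is strictly dominated by row s2 (6>3, 0>-2, 4>-1); eliminate s1.
Column r1 is strictly dominated by r2 for C (0<6); eliminate r1.
Column r3 is strictly dominated by r2 for C (0<4); eliminate r3.
Only (s2, r2) remains, with payoff 0.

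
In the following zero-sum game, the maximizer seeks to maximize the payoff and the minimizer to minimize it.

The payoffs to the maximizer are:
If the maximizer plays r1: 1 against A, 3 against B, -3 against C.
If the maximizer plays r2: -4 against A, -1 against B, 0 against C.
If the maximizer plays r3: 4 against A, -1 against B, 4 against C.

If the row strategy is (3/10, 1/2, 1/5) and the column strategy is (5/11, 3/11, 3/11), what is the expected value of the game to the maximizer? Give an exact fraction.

Against (5/11, 3/11, 3/11), each row's expected payoff is r1: 5/11; r2: -23/11; r3: 29/11.
Taking the (3/10, 1/2, 1/5)-weighted average: (3/10)·(5/11) + (1/2)·(-23/11) + (1/5)·(29/11) = -21/55.

-21/55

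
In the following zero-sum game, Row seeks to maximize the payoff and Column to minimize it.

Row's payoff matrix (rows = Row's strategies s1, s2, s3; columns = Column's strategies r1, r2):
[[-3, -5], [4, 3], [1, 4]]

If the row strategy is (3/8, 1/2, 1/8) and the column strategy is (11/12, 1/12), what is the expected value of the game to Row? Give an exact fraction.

89/96

Against (11/12, 1/12), each row's expected payoff is s1: -19/6; s2: 47/12; s3: 5/4.
Taking the (3/8, 1/2, 1/8)-weighted average: (3/8)·(-19/6) + (1/2)·(47/12) + (1/8)·(5/4) = 89/96.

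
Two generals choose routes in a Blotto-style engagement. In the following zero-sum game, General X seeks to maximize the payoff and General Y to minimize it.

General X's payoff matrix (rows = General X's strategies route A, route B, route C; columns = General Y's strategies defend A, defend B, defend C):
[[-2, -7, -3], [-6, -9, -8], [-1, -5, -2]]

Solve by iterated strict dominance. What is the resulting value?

-5

Row route A is strictly dominated by row route C (-1>-2, -5>-7, -2>-3); eliminate route A.
Column defend A is strictly dominated by defend B for General Y (-9<-6, -5<-1); eliminate defend A.
Column defend C is strictly dominated by defend B for General Y (-9<-8, -5<-2); eliminate defend C.
Row route B is strictly dominated by row route C (-5>-9); eliminate route B.
Only (route C, defend B) remains, with payoff -5.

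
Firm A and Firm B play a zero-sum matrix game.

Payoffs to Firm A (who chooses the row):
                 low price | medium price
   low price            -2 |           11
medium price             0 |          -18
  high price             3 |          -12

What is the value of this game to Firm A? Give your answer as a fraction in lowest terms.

9/28

Row medium price is strictly dominated by row high price, so Firm A never plays it.
The remaining 2×2 game on (low price, high price) × (low price, medium price) has no saddle point. Let Firm A play low price with probability p; indifference gives −2p + 3(1−p) = 11p − 12(1−p), so p = 15/28.
Similarly Firm B's optimal q on low price is 23/28, and the value is -2·(23/28) + (11)·(5/28) = 9/28.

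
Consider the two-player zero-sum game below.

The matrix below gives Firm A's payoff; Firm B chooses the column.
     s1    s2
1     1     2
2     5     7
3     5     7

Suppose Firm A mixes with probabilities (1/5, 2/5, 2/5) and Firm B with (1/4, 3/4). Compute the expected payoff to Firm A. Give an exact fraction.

111/20

Against (1/4, 3/4), each row's expected payoff is 1: 7/4; 2: 13/2; 3: 13/2.
Taking the (1/5, 2/5, 2/5)-weighted average: (1/5)·(7/4) + (2/5)·(13/2) + (2/5)·(13/2) = 111/20.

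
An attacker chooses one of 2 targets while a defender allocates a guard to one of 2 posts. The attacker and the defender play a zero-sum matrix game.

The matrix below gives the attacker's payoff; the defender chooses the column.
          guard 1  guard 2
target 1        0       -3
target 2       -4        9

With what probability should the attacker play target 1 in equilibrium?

Row minima are -3 and -4, so the attacker's maximin is -3; column maxima are 0 and 9, so the defender's minimax is 0. These differ, so the equilibrium is in mixed strategies.
Let the attacker play target 1 with probability p. The defender is indifferent when −4(1−p) = −3p + 9(1−p), giving p = 13/16.

13/16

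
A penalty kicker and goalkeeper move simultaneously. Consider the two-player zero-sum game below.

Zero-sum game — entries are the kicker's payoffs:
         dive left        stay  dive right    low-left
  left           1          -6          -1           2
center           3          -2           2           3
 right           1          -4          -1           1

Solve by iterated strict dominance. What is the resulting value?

Row right is strictly dominated by row center (3>1, -2>-4, 2>-1, 3>1); eliminate right.
Row left is strictly dominated by row center (3>1, -2>-6, 2>-1, 3>2); eliminate left.
Column dive right is strictly dominated by stay for the goalkeeper (-2<2); eliminate dive right.
Column dive left is strictly dominated by stay for the goalkeeper (-2<3); eliminate dive left.
Column low-left is strictly dominated by stay for the goalkeeper (-2<3); eliminate low-left.
Only (center, stay) remains, with payoff -2.

-2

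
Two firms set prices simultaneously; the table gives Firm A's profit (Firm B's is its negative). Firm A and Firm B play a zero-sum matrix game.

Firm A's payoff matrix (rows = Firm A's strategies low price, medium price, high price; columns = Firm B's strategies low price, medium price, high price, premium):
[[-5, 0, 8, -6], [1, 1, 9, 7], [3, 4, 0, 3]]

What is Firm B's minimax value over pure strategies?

The worst case (largest entry) in each column is low price: 3, medium price: 4, high price: 9, premium: 7.
The best (smallest) of these is 3.

3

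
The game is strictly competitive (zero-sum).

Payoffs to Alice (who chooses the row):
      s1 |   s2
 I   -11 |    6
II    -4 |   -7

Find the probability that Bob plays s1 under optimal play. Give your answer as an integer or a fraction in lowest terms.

13/20

Row minima are -11 and -7, so Alice's maximin is -7; column maxima are -4 and 6, so Bob's minimax is -4. These differ, so the equilibrium is in mixed strategies.
Let Bob play s1 with probability q. Alice is indifferent when −11q + 6(1−q) = −4q − 7(1−q), giving q = 13/20.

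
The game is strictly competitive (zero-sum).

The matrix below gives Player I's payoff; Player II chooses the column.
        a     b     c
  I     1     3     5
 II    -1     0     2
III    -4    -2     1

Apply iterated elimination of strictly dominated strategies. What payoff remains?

Row II is strictly dominated by row I (1>-1, 3>0, 5>2); eliminate II.
Column b is strictly dominated by a for Player II (1<3, -4<-2); eliminate b.
Row III is strictly dominated by row I (1>-4, 5>1); eliminate III.
Column c is strictly dominated by a for Player II (1<5); eliminate c.
Only (I, a) remains, with payoff 1.

1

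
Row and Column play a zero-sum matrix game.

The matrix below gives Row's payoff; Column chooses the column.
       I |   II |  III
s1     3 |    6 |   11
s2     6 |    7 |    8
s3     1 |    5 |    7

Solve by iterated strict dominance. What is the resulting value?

6

Column II is strictly dominated by I for Column (3<6, 6<7, 1<5); eliminate II.
Row s3 is strictly dominated by row s1 (3>1, 11>7); eliminate s3.
Column III is strictly dominated by I for Column (3<11, 6<8); eliminate III.
Row s1 is strictly dominated by row s2 (6>3); eliminate s1.
Only (s2, I) remains, with payoff 6.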